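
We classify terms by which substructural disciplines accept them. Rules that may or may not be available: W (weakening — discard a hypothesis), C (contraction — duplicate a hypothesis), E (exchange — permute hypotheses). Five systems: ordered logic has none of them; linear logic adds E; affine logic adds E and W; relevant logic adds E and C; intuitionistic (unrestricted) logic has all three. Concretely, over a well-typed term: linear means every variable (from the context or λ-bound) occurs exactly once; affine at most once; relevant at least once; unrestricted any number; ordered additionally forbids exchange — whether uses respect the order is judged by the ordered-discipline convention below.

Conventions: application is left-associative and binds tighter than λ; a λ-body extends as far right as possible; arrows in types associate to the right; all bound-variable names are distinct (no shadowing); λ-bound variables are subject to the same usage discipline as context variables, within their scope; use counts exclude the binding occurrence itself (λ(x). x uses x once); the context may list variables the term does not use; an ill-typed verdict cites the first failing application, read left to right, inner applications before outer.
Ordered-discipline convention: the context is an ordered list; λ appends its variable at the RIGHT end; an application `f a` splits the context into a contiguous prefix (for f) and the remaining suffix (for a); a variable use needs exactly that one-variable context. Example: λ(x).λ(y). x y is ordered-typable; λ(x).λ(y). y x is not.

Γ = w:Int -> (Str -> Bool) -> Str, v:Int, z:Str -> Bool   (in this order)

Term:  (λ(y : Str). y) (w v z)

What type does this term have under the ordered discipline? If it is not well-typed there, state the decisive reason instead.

term : Str
use counts: w: 1, v: 1, z: 1, y (bound): 1
uses in reading order: y, w, v, z
typing: the term checks, with type Str
all disciplines: ordered ✓ | linear ✓ | affine ✓ | relevant ✓ | unrestricted ✓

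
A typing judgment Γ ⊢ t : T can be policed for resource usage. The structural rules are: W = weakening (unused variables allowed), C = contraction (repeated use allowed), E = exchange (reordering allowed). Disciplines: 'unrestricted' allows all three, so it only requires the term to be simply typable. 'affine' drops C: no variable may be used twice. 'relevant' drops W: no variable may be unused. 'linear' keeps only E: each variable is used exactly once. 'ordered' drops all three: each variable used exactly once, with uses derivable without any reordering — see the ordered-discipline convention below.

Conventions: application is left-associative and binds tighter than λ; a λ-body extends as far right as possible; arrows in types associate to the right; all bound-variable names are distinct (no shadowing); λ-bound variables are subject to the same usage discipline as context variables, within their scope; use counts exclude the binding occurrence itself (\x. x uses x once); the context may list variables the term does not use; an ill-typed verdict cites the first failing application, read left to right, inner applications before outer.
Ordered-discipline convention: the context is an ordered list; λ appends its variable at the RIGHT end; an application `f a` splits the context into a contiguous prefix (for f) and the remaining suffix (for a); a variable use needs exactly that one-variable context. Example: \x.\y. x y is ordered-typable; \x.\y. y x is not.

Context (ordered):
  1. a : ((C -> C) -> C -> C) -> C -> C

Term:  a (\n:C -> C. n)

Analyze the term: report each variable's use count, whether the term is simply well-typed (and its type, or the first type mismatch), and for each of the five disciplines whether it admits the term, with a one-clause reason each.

variable uses: a: 1; n [bound]: 1
use order (left to right): a, n
typing: the term checks, with type C -> C
ordered: ✓, a, n once each; derivable with no W/C/E
linear: ✓, exactly-once usage across a, n
affine: ✓, a, n: no repeats, contraction unneeded
relevant: ✓, none of a, n goes unused
unrestricted: ✓, type-checks (C -> C) and nothing is barred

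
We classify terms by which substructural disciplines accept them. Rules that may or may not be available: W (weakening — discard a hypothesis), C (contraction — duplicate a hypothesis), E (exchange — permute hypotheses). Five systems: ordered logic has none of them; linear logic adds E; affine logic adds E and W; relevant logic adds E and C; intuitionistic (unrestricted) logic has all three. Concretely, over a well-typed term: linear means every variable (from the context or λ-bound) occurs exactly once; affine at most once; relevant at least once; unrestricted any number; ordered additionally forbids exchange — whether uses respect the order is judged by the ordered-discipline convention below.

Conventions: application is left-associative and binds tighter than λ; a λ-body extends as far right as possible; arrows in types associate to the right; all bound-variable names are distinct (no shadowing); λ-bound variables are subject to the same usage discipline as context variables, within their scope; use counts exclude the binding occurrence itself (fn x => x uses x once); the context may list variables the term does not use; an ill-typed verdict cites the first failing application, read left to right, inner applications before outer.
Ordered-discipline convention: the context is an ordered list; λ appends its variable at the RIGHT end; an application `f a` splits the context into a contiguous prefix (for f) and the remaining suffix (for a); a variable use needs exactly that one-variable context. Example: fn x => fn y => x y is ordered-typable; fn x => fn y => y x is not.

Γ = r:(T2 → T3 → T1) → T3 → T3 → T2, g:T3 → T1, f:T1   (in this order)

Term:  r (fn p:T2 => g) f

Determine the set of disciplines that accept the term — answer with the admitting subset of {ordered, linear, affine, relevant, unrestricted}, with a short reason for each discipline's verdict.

admitting disciplines: none
use counts: r: 1×, g: 1×, f: 1×, p (λ-bound): 0×
left-to-right use order: r, g, f
typing: ill-typed: a function awaiting T3 gets T1
ordered ✗ (the type mismatch rejects it)
linear ✗ (not simply typable)
affine ✗ (fails simple typing)
relevant ✗ (a type mismatch blocks all five)
unrestricted ✗ (the type mismatch rejects it)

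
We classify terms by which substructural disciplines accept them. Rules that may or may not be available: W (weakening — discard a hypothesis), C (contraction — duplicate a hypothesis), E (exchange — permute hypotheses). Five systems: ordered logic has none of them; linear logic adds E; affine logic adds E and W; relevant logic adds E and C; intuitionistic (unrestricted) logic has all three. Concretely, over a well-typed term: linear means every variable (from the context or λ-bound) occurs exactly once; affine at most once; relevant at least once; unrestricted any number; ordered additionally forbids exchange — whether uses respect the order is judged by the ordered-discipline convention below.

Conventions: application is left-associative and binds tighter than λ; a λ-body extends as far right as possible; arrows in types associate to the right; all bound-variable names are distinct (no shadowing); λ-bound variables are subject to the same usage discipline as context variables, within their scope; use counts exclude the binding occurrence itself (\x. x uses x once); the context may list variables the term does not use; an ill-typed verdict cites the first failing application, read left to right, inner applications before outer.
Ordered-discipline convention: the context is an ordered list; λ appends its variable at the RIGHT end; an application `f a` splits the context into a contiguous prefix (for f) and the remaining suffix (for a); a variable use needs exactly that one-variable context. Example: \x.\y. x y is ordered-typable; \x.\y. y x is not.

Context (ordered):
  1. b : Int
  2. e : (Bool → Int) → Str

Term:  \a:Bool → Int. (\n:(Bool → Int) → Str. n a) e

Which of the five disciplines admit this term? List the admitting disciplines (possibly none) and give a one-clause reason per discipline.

admitted in: affine, unrestricted
use counts: b=0; e=1; a (λ-bound)=1; n (λ-bound)=1
left-to-right use order: n, a, e
typing: the term checks, with type (Bool → Int) → Str
ordered ✗ (needs weakening: b unused)
linear ✗ (needs weakening: b unused)
affine ✓ (no duplicate uses among b, e, a, n)
relevant ✗ (needs weakening: b unused)
unrestricted ✓ (type-checks ((Bool → Int) → Str) and nothing is barred)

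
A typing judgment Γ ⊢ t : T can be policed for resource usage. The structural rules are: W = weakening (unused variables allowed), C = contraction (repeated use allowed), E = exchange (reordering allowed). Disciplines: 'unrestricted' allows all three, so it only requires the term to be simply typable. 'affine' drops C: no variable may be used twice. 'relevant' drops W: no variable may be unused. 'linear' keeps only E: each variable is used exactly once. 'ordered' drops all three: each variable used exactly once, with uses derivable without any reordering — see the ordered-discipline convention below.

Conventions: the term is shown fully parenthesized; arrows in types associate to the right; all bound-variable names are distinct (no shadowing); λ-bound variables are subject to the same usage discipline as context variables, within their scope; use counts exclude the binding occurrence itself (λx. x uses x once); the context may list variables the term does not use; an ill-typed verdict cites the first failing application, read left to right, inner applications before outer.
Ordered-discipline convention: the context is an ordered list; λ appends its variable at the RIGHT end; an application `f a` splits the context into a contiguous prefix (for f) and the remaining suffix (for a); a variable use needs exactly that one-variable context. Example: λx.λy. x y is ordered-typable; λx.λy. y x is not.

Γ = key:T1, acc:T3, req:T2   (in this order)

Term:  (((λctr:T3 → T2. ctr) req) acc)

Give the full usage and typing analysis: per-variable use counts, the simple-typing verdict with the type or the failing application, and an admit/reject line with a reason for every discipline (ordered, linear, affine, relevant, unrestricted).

use counts: key=0; acc=1; req=1; ctr [bound]=1
uses in reading order: ctr, req, acc
typing: ill-typed: an application expects T3 → T2 but receives T2
ordered ✗ (not simply typable)
linear ✗ (fails simple typing)
affine ✗ (a type mismatch blocks all five)
relevant ✗ (the type mismatch rejects it)
unrestricted ✗ (not simply typable)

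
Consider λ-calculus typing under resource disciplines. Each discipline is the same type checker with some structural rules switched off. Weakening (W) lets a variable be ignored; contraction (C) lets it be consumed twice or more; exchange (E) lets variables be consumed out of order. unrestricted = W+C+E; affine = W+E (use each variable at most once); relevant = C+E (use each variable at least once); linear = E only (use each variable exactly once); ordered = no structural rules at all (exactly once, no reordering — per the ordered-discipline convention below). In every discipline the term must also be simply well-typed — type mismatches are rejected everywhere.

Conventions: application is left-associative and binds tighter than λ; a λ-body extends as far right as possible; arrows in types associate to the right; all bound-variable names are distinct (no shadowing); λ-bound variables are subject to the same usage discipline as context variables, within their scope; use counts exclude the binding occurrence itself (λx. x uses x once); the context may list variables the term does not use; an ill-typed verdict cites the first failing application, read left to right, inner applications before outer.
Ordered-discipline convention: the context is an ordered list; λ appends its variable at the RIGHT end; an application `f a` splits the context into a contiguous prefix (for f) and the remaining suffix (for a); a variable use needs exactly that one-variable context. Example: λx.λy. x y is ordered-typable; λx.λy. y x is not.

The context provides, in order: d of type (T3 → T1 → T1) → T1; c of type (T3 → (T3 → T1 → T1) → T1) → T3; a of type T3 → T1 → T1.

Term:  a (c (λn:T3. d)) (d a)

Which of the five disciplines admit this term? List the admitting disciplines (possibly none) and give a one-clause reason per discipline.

accepted by: unrestricted
usage: d: 2×; c: 1×; a: 2×; n [bound]: 0×
use order (left to right): a, c, d, d, a
typing: well-typed at T1
ordered: ✗ — d ×2, a ×2 used more than once (contraction); unused: n — weakening required
linear: ✗ — d ×2, a ×2 used more than once (contraction); unused: n — weakening required
affine: ✗ — d ×2, a ×2 used more than once (contraction)
relevant: ✗ — unused: n — weakening required
unrestricted: ✓ — simply typable at T1; W, C, E all held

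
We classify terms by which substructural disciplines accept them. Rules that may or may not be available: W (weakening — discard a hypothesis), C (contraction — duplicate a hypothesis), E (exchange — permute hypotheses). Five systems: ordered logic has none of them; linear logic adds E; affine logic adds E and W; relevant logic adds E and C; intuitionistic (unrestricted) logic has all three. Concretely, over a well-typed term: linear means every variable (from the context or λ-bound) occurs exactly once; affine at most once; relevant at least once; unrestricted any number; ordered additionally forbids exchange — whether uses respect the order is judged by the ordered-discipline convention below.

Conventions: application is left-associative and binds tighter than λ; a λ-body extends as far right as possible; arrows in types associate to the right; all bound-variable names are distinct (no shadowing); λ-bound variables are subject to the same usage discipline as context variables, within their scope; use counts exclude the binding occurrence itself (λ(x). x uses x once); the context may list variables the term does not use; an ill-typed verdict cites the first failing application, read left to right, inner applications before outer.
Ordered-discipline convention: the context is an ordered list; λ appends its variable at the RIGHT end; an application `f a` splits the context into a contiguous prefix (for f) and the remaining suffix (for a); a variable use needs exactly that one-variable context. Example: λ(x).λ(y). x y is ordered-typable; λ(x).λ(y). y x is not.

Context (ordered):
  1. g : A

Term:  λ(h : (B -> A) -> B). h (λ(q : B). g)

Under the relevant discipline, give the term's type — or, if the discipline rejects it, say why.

not well-typed under relevant — unused: q — weakening required
variable uses: g: 1×, h [bound]: 1×, q [bound]: 0×
uses in reading order: h, g
typing: well-typed — term : ((B -> A) -> B) -> B
across the five disciplines: ordered ✗ · linear ✗ · affine ✓ · relevant ✗ · unrestricted ✓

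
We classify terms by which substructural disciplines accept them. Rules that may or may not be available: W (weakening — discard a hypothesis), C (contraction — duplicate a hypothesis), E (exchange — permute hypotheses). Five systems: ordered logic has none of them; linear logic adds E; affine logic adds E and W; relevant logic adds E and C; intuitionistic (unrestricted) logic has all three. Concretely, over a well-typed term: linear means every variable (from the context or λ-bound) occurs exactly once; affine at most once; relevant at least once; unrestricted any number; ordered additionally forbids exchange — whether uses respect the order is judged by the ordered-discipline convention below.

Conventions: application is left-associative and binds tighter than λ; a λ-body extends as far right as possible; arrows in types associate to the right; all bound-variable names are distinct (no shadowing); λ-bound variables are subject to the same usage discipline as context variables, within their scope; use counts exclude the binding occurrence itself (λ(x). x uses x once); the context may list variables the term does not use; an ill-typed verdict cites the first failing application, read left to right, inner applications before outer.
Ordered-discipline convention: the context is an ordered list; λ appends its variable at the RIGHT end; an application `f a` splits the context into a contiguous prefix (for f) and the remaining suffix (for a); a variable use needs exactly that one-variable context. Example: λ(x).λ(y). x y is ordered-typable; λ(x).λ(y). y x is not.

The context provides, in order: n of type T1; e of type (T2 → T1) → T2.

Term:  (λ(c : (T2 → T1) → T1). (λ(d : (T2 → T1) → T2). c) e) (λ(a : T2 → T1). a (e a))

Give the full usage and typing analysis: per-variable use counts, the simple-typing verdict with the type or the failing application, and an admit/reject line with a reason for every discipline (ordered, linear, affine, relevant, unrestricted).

counts: n=0, e=2, c (λ-bound)=1, d (λ-bound)=0, a (λ-bound)=2
order of uses: c, e, a, e, a
typing: the term checks, with type (T2 → T1) → T1
ordered: ✗, uses contraction: e ×2, a ×2; n, d left unused
linear: ✗, uses contraction: e ×2, a ×2; n, d left unused
affine: ✗, uses contraction: e ×2, a ×2
relevant: ✗, n, d left unused
unrestricted: ✓, well-typed at (T2 → T1) → T1; no restrictions here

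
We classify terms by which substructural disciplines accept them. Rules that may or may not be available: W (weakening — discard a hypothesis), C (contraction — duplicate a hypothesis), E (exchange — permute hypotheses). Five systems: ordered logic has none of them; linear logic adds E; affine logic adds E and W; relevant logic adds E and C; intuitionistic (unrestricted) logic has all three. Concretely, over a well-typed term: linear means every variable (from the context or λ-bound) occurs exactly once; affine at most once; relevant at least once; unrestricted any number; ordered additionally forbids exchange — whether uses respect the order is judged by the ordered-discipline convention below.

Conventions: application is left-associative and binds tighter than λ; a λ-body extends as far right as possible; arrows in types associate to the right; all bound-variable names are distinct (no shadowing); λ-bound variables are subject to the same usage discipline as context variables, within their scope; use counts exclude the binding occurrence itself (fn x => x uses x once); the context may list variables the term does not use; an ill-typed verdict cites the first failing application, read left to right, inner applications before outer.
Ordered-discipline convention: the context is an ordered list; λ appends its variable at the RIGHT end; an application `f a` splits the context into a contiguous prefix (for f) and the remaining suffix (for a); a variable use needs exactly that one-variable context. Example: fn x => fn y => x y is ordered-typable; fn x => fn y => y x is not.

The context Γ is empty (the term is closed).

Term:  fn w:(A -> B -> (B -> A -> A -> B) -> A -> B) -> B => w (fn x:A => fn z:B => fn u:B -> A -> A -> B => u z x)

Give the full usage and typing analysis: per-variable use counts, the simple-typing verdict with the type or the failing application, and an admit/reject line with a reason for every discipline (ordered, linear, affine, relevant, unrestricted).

counts: w (bound): 1; x (bound): 1; z (bound): 1; u (bound): 1
order of uses: w, u, z, x
typing: ✓ — ((A -> B -> (B -> A -> A -> B) -> A -> B) -> B) -> B
ordered: ✗ — use order w, u, z, x needs exchange
linear: ✓ — exactly-once usage across w, x, z, u
affine: ✓ — w, x, z, u: no repeats, contraction unneeded
relevant: ✓ — every one of w, x, z, u appears
unrestricted: ✓ — type-checks (((A -> B -> (B -> A -> A -> B) -> A -> B) -> B) -> B) and nothing is barred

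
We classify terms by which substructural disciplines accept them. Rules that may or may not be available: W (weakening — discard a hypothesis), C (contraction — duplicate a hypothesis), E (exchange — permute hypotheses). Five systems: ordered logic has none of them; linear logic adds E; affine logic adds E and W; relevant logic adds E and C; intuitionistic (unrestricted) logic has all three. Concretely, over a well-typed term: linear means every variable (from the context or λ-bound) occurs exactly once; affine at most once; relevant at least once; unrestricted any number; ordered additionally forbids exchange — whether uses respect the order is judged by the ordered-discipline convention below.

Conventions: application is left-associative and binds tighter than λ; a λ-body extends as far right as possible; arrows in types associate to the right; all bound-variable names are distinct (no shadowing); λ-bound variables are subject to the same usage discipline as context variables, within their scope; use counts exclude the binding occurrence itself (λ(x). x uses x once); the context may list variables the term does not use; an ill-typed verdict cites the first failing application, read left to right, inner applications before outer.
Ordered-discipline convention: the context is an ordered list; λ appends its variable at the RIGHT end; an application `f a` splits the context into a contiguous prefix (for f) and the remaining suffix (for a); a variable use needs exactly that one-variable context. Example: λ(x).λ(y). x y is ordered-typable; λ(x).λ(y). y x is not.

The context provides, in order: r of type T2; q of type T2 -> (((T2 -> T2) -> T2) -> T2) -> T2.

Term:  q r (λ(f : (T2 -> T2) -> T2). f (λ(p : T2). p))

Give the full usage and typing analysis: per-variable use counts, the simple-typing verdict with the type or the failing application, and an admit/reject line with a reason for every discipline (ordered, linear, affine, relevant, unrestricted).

usage: r ×1, q ×1, f (bound) ×1, p (bound) ×1
left-to-right use order: q, r, f, p
typing: well-typed — term : T2
ordered ✗ (use order q, r, f, p needs exchange)
linear ✓ (r, q, f, p: one use apiece)
affine ✓ (at most one use each (r, q, f, p))
relevant ✓ (every one of r, q, f, p appears)
unrestricted ✓ (well-typed at T2; no restrictions here)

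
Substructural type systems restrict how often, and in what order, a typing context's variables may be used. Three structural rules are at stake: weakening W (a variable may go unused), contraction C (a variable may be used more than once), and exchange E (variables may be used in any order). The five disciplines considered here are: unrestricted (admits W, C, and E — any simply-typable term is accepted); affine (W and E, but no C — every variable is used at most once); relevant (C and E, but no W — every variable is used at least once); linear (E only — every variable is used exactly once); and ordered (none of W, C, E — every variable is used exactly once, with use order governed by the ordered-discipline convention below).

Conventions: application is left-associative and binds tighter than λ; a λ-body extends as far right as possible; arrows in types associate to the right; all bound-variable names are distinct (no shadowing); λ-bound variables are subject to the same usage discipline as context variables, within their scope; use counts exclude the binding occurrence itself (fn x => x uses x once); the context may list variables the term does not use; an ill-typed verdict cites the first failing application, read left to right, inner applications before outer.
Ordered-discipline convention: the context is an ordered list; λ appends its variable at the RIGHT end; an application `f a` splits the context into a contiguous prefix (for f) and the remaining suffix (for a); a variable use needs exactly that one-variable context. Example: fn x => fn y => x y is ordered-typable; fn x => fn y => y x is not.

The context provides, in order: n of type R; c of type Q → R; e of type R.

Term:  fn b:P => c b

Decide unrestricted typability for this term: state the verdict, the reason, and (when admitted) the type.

no — fails simple typing
counts: n: 0×; c: 1×; e: 0×; b (λ-bound): 1×
uses in reading order: c, b
typing: ill-typed: argument of type P where Q is required
across the five disciplines: ordered ✗ | linear ✗ | affine ✗ | relevant ✗ | unrestricted ✗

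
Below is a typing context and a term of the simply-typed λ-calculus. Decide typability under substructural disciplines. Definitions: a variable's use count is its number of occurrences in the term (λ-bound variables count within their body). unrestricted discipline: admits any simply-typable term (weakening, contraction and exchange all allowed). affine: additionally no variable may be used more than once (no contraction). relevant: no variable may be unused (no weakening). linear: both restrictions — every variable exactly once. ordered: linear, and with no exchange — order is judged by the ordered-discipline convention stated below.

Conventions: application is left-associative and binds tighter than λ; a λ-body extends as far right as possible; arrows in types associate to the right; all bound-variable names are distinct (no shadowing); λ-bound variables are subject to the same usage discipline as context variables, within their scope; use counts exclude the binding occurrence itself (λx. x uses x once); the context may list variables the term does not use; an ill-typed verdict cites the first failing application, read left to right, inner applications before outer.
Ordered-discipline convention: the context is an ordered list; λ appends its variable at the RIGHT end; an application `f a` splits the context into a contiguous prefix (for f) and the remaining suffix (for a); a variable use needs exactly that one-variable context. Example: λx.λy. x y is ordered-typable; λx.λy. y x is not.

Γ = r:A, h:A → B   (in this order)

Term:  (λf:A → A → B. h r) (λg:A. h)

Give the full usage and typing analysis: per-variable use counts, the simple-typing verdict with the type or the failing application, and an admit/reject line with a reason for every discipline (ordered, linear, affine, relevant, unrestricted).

usage: r ×1; h ×2; f (bound) ×0; g (bound) ×0
uses in reading order: h, r, h
typing: the term checks, with type B
ordered ✗ (repeated use of h ×2; needs weakening: f, g unused)
linear ✗ (repeated use of h ×2; needs weakening: f, g unused)
affine ✗ (repeated use of h ×2)
relevant ✗ (needs weakening: f, g unused)
unrestricted ✓ (typability at B is all that's needed)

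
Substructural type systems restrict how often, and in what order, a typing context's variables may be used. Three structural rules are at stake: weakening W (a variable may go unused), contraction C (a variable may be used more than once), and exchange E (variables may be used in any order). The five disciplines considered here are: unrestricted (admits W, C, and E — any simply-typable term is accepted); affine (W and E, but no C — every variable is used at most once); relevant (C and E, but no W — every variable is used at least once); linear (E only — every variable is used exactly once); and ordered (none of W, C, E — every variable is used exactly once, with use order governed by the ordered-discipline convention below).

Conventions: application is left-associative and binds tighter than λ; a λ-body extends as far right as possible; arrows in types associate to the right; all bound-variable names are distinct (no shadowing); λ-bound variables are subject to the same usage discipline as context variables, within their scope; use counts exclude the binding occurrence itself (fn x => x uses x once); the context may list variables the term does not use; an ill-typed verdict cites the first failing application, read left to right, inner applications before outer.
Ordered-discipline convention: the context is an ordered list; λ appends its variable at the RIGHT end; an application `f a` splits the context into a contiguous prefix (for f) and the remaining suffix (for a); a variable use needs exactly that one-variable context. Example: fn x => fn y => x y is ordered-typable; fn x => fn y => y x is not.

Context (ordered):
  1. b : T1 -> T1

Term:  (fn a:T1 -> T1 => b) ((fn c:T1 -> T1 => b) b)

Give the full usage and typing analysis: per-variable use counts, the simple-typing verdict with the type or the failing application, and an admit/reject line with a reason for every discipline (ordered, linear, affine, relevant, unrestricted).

usage: b: 3, a (bound): 0, c (bound): 0
use order (left to right): b, b, b
typing: the term checks, with type T1 -> T1
ordered: ✗, b ×3 used more than once (contraction); a, c never used (weakening)
linear: ✗, b ×3 used more than once (contraction); a, c never used (weakening)
affine: ✗, b ×3 used more than once (contraction)
relevant: ✗, a, c never used (weakening)
unrestricted: ✓, typability at T1 -> T1 is all that's needed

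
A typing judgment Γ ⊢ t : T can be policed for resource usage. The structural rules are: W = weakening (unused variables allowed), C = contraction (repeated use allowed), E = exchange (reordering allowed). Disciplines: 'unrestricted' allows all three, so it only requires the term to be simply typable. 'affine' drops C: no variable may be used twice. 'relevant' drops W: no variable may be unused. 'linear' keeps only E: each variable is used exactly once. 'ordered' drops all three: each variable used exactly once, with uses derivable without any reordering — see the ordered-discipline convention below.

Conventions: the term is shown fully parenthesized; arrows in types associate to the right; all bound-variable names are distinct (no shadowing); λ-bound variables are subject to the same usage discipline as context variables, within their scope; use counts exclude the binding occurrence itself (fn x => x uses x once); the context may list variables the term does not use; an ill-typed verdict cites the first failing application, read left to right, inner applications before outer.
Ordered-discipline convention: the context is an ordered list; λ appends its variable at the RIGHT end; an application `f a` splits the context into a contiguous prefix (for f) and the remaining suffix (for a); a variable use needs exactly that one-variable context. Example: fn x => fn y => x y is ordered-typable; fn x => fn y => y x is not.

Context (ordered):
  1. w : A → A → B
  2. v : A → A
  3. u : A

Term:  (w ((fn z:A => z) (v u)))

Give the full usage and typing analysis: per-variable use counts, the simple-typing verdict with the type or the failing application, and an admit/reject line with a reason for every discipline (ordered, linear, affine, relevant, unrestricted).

variable uses: w=1; v=1; u=1; z (bound)=1
uses in reading order: w, z, v, u
typing: the term checks, with type A → B
ordered ✓ (w, v, u, z: once each, no exchange needed)
linear ✓ (single use per variable (w, v, u, z))
affine ✓ (at most one use each (w, v, u, z))
relevant ✓ (none of w, v, u, z goes unused)
unrestricted ✓ (well-typed at A → B; no restrictions here)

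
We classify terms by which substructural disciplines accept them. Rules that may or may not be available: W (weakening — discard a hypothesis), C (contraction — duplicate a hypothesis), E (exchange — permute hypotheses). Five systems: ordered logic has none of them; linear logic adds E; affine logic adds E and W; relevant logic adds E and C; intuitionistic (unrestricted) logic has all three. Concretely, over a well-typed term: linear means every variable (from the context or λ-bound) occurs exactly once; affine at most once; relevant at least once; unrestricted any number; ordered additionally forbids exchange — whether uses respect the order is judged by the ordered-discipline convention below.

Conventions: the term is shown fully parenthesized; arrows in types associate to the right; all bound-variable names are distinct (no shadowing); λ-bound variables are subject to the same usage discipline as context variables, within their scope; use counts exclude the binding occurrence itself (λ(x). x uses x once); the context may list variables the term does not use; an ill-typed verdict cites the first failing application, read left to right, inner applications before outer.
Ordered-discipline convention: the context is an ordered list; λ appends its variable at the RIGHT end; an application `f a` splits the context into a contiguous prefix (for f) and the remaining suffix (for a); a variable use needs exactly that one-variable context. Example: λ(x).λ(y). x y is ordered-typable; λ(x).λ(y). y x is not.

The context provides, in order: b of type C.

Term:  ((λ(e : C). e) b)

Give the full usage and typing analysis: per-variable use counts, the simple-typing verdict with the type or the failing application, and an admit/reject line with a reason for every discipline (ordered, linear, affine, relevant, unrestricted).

usage: b=1; e (bound)=1
order of uses: e, b
typing: the term checks, with type C
ordered: ✓, b, e: once each, no exchange needed
linear: ✓, b, e: one use apiece
affine: ✓, b, e: no repeats, contraction unneeded
relevant: ✓, every one of b, e appears
unrestricted: ✓, well-typed at C; no restrictions here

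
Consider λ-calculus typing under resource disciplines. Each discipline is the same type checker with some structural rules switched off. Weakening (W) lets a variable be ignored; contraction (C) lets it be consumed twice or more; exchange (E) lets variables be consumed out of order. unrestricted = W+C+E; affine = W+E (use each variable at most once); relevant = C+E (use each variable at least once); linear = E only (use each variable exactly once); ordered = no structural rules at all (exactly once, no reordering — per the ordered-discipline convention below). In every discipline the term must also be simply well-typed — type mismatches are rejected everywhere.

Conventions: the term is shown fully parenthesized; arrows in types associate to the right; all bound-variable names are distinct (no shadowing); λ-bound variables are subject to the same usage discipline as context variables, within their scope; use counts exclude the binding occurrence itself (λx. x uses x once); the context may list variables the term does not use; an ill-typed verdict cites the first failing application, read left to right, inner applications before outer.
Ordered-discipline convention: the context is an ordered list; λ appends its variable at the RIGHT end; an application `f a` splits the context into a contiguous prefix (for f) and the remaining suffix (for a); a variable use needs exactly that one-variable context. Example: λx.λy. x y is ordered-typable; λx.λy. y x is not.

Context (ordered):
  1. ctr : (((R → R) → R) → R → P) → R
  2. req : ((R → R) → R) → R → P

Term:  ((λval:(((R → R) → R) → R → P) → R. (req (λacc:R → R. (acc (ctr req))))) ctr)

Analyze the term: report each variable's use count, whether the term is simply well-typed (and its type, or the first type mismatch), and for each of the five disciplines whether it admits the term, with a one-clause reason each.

use counts: ctr: 2×; req: 2×; val (λ-bound): 0×; acc (λ-bound): 1×
order of uses: req, acc, ctr, req, ctr
typing: well-typed at R → P
ordered: ✗, ctr ×2, req ×2 used more than once (contraction); val left unused
linear: ✗, ctr ×2, req ×2 used more than once (contraction); val left unused
affine: ✗, ctr ×2, req ×2 used more than once (contraction)
relevant: ✗, val left unused
unrestricted: ✓, typability at R → P is all that's needed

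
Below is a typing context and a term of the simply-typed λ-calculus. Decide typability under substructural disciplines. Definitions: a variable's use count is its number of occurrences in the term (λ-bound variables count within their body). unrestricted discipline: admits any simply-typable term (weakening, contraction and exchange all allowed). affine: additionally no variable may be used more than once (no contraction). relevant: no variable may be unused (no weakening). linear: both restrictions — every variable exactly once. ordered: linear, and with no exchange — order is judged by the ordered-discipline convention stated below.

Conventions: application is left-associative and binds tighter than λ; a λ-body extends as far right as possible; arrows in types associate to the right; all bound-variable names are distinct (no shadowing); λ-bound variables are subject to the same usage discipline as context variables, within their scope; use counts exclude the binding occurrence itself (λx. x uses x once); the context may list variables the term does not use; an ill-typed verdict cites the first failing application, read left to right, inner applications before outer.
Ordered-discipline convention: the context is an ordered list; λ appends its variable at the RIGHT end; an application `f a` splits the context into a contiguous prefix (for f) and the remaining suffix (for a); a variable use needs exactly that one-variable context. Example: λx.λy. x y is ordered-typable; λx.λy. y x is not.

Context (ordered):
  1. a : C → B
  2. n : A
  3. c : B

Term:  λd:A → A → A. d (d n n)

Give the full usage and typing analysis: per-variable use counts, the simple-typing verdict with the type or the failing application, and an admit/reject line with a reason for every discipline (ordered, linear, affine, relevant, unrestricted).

use counts: a ×0; n ×2; c ×0; d (λ-bound) ×2
uses in reading order: d, d, n, n
typing: ✓ — (A → A → A) → A → A
ordered ✗ (uses contraction: n ×2, d ×2; unused: a, c — weakening required)
linear ✗ (uses contraction: n ×2, d ×2; unused: a, c — weakening required)
affine ✗ (uses contraction: n ×2, d ×2)
relevant ✗ (unused: a, c — weakening required)
unrestricted ✓ (simply typable at (A → A → A) → A → A; W, C, E all held)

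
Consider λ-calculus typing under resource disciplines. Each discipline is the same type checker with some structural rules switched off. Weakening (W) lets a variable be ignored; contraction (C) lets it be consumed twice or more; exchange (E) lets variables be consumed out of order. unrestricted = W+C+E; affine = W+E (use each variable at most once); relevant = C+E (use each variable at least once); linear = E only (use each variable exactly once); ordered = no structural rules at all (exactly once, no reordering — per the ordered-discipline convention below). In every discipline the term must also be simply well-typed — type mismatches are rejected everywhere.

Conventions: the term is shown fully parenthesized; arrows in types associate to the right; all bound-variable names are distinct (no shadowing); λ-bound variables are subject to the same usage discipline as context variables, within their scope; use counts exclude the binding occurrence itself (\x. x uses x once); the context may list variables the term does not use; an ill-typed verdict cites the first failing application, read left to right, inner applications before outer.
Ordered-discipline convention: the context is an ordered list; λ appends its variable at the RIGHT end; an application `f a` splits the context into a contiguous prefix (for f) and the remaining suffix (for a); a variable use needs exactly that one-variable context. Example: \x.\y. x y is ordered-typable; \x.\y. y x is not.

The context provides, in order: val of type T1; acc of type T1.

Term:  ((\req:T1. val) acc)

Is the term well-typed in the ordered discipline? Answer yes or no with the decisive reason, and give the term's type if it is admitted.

no — req never used (weakening)
variable uses: val ×1, acc ×1, req (bound) ×0
uses in reading order: val, acc
typing: well-typed — term : T1
all disciplines: ordered ✗ · linear ✗ · affine ✓ · relevant ✗ · unrestricted ✓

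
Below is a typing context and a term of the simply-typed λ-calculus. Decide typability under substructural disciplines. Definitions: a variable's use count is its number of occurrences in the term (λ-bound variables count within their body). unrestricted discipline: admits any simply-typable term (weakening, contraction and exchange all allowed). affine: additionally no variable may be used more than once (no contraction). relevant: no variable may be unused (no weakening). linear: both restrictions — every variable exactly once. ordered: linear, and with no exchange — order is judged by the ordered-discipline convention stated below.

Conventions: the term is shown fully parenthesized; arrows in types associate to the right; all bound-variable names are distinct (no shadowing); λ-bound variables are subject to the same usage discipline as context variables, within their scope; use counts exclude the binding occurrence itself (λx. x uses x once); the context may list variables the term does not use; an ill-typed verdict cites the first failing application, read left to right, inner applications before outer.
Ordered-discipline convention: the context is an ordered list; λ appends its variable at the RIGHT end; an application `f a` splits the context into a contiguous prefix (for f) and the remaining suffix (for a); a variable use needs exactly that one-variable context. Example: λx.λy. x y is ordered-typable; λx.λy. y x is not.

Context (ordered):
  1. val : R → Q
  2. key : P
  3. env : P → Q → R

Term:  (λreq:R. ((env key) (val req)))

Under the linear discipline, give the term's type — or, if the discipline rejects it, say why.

term : R → R
usage: val: 1, key: 1, env: 1, req (λ-bound): 1
use order (left to right): env, key, val, req
typing: ✓ — R → R
all disciplines: ordered ✗ · linear ✓ · affine ✓ · relevant ✓ · unrestricted ✓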